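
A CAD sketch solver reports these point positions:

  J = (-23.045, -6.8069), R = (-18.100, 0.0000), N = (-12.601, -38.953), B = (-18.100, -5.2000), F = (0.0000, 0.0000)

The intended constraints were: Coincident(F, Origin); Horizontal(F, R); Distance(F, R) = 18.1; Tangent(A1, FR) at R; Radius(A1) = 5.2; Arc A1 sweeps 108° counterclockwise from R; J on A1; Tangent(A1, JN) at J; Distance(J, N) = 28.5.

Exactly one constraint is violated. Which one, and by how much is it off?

Distance(J, N) = 28.5 — off by 5.30.

F = (0.00, 0.00) ✓; F.y = 0.00, R.y = 0.00 ✓; |FR| = 18.10 ✓; ∠(BR, RF) = 90.00° ✓; |BR| = 5.200 ✓; bearing(B→J) − bearing(B→R) = 108.0° ✓; |BJ| = 5.200 ✓; ∠(BJ, JN) = 90.00° ✓; |JN| = 33.80 ✗.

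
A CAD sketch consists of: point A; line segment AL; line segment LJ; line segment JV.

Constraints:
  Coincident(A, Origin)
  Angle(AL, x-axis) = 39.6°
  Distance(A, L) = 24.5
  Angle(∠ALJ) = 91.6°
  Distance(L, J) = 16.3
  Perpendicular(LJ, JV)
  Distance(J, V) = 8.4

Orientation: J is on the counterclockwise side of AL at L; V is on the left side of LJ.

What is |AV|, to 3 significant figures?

23.4

A is at the origin; AL runs at 39.6° with length 24.5, so L = 24.5·(cos 39.6°, sin 39.6°) = (18.9, 15.6). ∠ALJ = 91.6°, so LJ runs at 39.6° + (180° − 91.6°) = 128° from the x-axis; with |LJ| = 16.3, J = L + 16.3·(cos 128°, sin 128°) = (8.84, 28.5). LJ is perpendicular to JV; with |JV| = 8.4 on the left of LJ, V = J + 8.4·(-0.788, -0.616) = (2.22, 23.3). Then |AV| = |V − A| = 23.4.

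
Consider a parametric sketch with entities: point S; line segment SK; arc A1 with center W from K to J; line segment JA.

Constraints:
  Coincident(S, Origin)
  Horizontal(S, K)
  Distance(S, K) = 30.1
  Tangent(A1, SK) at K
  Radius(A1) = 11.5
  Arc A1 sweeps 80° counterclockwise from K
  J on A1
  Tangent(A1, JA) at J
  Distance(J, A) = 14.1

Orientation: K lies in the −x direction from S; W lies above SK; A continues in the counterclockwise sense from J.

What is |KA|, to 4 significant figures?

27.14

On A1, K sits at bearing -90° from W; an 80° counterclockwise sweep puts J at bearing -10°, so J = W + 11.5·(cos -10°, sin -10°) = (-18.77, 9.503). Since A1 is tangent to JA there, WJ ⟂ JA, so JA runs along (−sin -10°, cos -10°); with |JA| = 14.1, A = (-16.33, 23.39). Then |KA| = |A − K| = 27.14.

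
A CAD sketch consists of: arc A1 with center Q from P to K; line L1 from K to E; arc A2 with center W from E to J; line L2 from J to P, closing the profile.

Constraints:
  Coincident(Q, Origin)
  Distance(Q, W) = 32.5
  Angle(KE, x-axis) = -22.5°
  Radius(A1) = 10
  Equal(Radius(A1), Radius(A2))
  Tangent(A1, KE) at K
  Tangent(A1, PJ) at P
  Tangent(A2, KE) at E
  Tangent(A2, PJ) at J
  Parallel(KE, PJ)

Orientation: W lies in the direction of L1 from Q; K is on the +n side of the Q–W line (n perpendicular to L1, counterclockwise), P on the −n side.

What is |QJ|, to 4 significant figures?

34.00

The slot axis is L1's direction at -22.5°, so u = (cos -22.5°, sin -22.5°) = (0.9239, -0.3827) and n = (−sin -22.5°, cos -22.5°) = (0.3827, 0.9239). Q is at the origin and W lies 32.5 along u from Q, so W = 32.5·u = (30.03, -12.44). Tangency of A1 to both parallel lines with radius 10.0 puts K and P at Q ± 10.0·n: K = (3.827, 9.239), P = (-3.827, -9.239). Equal radii place E and J the same way about W: E = W + 10.0·n = (33.85, -3.198), J = W − 10.0·n = (26.20, -21.68). Then |QJ| = |J − Q| = 34.00.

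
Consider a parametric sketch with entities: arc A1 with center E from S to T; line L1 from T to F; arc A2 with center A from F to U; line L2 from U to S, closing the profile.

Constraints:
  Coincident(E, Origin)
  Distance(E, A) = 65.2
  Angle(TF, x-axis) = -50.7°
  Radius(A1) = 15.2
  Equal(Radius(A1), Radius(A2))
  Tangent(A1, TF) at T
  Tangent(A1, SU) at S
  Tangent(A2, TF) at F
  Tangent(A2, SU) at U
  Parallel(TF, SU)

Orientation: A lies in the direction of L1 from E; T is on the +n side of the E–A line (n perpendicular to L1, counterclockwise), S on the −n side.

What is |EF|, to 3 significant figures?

66.9

The slot axis is L1's direction at -50.7°, so u = (cos -50.7°, sin -50.7°) = (0.633, -0.774) and n = (−sin -50.7°, cos -50.7°) = (0.774, 0.633). E is at the origin and A lies 65.2 along u from E, so A = 65.2·u = (41.3, -50.5). Tangency of A1 to both parallel lines with radius 15.2 puts T and S at E ± 15.2·n: T = (11.8, 9.63), S = (-11.8, -9.63). Equal radii place F and U the same way about A: F = A + 15.2·n = (53.1, -40.8), U = A − 15.2·n = (29.5, -60.1). Then |EF| = |F − E| = 66.9.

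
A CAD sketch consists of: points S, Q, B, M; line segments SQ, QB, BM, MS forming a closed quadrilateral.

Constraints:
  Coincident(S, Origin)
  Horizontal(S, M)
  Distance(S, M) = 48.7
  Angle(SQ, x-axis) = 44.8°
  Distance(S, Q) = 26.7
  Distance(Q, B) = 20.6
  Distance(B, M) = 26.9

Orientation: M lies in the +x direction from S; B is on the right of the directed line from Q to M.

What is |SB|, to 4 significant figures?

21.90

S is at the origin; SM is horizontal with |SM| = 48.7 and M in +x, so M = (48.7, 0). SQ runs at 44.8° with |SQ| = 26.7, so Q = (18.95, 18.81). B is determined by |QB| = 20.6 and |BM| = 26.9 together: it lies at the intersection of circle(Q, 20.6) and circle(M, 26.9). With |QM| = 35.20, the foot of the radical line on QM is 13.35 from Q and the perpendicular offset is √(20.6² − 13.35²) = 15.69. Taking the right-of-QM solution: B = (21.85, -1.581).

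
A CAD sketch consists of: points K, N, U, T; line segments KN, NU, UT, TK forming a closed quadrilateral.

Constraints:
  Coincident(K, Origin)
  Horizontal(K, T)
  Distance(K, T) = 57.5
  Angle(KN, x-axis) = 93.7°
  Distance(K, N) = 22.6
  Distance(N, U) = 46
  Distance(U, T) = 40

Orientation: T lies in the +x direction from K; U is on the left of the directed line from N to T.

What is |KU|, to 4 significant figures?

56.12

Checks: |NU| = 46.00 ✓; |UT| = 40.00 ✓.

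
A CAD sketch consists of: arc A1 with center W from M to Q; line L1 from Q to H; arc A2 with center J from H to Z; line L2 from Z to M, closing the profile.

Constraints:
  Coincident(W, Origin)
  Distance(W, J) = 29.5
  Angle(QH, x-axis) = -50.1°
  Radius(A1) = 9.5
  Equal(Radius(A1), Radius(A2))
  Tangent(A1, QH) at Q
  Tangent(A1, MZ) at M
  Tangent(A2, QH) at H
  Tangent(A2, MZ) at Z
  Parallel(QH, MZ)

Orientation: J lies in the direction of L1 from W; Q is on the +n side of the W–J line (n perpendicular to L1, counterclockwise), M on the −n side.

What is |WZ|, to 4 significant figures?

30.99

The slot axis is L1's direction at -50.1°, so u = (cos -50.1°, sin -50.1°) = (0.6414, -0.7672) and n = (−sin -50.1°, cos -50.1°) = (0.7672, 0.6414). W is at the origin and J lies 29.5 along u from W, so J = 29.5·u = (18.92, -22.63). Tangency of A1 to both parallel lines with radius 9.5 puts Q and M at W ± 9.5·n: Q = (7.288, 6.094), M = (-7.288, -6.094). Equal radii place H and Z the same way about J: H = J + 9.5·n = (26.21, -16.54), Z = J − 9.5·n = (11.63, -28.73). Then |WZ| = |Z − W| = 30.99.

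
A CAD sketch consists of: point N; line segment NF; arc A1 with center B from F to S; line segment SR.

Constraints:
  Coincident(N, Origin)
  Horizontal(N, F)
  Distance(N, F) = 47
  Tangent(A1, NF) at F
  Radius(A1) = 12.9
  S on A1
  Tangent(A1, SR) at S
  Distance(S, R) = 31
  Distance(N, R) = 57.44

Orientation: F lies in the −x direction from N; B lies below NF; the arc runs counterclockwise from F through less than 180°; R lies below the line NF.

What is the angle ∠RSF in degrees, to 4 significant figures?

114.2°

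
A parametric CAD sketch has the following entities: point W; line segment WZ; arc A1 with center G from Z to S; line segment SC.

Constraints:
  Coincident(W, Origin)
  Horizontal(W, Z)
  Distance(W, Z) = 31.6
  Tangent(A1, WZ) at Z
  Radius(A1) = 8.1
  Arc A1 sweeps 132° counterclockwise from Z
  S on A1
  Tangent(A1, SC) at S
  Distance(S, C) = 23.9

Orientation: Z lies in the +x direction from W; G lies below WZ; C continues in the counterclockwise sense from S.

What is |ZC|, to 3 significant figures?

32.8

W is at the origin; WZ is horizontal with |WZ| = 31.6 and Z on the +x side, so Z = (31.6, 0.00). Tangency of A1 to WZ means the radius GZ is perpendicular to WZ, so G = Z + (0, -8.1) = (31.6, -8.10). On A1, Z sits at bearing 90° from G; a 132° counterclockwise sweep puts S at bearing 222°, so S = G + 8.1·(cos 222°, sin 222°) = (25.6, -13.5). Since A1 is tangent to SC there, GS ⟂ SC, so SC runs along (−sin 222°, cos 222°); with |SC| = 23.9, C = (41.6, -31.3). Then |ZC| = |C − Z| = 32.8.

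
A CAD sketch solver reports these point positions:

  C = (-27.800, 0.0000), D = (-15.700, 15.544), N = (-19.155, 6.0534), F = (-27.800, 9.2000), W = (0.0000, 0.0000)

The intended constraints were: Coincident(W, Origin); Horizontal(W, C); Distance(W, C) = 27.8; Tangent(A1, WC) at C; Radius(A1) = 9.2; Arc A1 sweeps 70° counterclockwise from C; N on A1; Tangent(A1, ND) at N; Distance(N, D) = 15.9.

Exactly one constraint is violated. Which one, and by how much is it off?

Distance(N, D) = 15.9 — off by 5.80.

W = (0.00, 0.00) ✓; W.y = 0.00, C.y = 0.00 ✓; |WC| = 27.80 ✓; ∠(FC, CW) = 90.00° ✓; |FC| = 9.200 ✓; bearing(F→N) − bearing(F→C) = 70.00° ✓; |FN| = 9.200 ✓; ∠(FN, ND) = 90.00° ✓; |ND| = 10.10 ✗.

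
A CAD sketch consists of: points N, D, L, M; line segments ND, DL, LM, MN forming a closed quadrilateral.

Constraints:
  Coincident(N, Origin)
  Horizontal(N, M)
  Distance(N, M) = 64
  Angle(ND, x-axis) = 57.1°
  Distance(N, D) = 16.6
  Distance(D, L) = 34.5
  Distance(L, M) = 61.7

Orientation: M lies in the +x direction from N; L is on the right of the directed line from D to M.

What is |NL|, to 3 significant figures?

21.2

N is at the origin; N and M share the same y with |NM| = 64.0 and M in +x, so M = (64.0, 0). ND runs at 57.1° with |ND| = 16.6, so D = (9.02, 13.9). L is determined by |DL| = 34.5 and |LM| = 61.7 together: it lies at the intersection of circle(D, 34.5) and circle(M, 61.7). With |DM| = 56.7, the foot of the radical line on DM is 5.30 from D and the perpendicular offset is √(34.5² − 5.30²) = 34.1. Taking the right-of-DM solution: L = (5.77, -20.4).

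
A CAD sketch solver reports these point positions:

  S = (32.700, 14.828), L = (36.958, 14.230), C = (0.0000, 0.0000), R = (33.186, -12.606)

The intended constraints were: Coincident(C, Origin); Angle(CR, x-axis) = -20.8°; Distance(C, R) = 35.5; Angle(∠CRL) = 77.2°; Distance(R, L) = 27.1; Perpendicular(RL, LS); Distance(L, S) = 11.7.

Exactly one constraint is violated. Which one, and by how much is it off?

Distance(L, S) = 11.7 — off by 7.40.

C = (0.00, 0.00) ✓; CR at -20.80° ✓; |CR| = 35.50 ✓; ∠CRL = 77.20° ✓; |RL| = 27.10 ✓; ∠(RL, LS) = 90.01° ✓; |LS| = 4.300 ✗.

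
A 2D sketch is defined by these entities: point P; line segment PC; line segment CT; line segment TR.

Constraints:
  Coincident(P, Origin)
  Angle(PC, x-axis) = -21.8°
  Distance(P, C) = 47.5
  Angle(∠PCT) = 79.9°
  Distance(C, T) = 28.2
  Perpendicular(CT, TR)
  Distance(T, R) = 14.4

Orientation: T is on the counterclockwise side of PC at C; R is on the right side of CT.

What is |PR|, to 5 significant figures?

64.311

∠PCT = 79.9°, so CT runs at -21.8° + (180° − 79.9°) = 78.300° from the x-axis; with |CT| = 28.2, T = C + 28.2·(cos 78.300°, sin 78.300°) = (49.822, 9.9741). CT ⟂ TR; with |TR| = 14.4 on the right of CT, R = T + 14.4·(0.97922, -0.20279) = (63.922, 7.0540). Then |PR| = |R − P| = 64.311.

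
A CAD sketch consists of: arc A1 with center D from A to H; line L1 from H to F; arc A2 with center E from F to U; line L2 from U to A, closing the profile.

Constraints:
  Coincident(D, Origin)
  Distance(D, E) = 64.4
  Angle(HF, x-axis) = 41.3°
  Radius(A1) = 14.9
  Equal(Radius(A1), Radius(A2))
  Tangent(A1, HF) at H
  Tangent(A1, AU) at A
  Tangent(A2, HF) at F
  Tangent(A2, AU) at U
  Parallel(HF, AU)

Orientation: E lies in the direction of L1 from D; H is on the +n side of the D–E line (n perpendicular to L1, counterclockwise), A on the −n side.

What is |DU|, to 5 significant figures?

66.101

Tangency of A1 to both parallel lines with radius 14.9 puts H and A at D ± 14.9·n: H = (-9.8340, 11.194), A = (9.8340, -11.194). Equal radii place F and U the same way about E: F = E + 14.9·n = (38.547, 53.698), U = E − 14.9·n = (58.215, 31.310). Then |DU| = |U − D| = 66.101.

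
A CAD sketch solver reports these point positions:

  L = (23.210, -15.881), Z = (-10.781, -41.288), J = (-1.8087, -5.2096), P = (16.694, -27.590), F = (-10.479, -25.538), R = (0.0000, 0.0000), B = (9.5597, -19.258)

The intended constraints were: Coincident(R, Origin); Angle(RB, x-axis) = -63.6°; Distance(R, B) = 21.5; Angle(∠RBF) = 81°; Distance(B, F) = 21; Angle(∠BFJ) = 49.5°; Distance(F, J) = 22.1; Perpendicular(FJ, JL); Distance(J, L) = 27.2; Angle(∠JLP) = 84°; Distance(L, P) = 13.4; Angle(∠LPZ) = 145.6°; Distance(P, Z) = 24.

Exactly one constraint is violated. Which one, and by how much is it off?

Distance(P, Z) = 24 — off by 6.70.

R = (0.00, 0.00) ✓; RB at -63.60° ✓; |RB| = 21.50 ✓; ∠RBF = 81.00° ✓; |BF| = 21.00 ✓; ∠BFJ = 49.50° ✓; |FJ| = 22.10 ✓; ∠(FJ, JL) = 90.00° ✓; |JL| = 27.20 ✓; ∠JLP = 84.00° ✓; |LP| = 13.40 ✓; ∠LPZ = 145.6° ✓; |PZ| = 30.70 ✗.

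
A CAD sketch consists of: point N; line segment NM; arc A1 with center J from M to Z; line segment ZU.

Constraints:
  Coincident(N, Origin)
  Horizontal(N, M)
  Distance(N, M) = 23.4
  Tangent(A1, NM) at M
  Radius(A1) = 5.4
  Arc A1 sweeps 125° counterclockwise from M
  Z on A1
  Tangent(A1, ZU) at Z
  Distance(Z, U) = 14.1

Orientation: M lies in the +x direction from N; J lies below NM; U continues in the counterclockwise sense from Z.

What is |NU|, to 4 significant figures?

33.68

N is at the origin; N and M share the same y with |NM| = 23.4 and M on the +x side, so M = (23.40, 0.000). A1 meets NM tangentially, so JM is at right angles to NM, so J = M + (0, -5.4) = (23.40, -5.400). On A1, M sits at bearing 90° from J; a 125° counterclockwise sweep puts Z at bearing 215°, so Z = J + 5.4·(cos 215°, sin 215°) = (18.98, -8.497). The tangent condition forces JZ to be normal to ZU, so ZU runs along (−sin 215°, cos 215°); with |ZU| = 14.1, U = (27.06, -20.05). Then |NU| = |U − N| = 33.68.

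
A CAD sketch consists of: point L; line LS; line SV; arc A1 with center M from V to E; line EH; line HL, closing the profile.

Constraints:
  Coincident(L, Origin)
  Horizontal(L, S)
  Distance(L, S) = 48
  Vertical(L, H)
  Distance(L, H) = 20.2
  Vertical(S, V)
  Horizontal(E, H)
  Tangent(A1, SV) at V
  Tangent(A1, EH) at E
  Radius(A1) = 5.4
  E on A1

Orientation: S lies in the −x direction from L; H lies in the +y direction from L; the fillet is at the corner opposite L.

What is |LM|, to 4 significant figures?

45.10

L is at the origin; L and S share the same y with |LS| = 48.0 and S on the −x side, so S = (-48.00, 0.000). LH is vertical with |LH| = 20.2 and H on the +y side, so H = (0.000, 20.20). The virtual corner opposite L is at (-48.00, 20.20). The tangent condition forces MV to be normal to SV and tangency of A1 to EH means the radius ME is perpendicular to EH, with radius 5.4, so the center M sits 5.4 in from both sides at M = (-42.60, 14.80). Then |LM| = |M − L| = 45.10.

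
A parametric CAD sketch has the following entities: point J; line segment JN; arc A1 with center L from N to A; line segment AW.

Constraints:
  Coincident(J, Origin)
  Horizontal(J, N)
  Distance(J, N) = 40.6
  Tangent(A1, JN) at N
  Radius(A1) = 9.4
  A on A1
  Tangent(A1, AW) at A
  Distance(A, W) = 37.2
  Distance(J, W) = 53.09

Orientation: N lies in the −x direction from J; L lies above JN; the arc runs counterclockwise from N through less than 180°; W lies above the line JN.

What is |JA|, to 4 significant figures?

32.37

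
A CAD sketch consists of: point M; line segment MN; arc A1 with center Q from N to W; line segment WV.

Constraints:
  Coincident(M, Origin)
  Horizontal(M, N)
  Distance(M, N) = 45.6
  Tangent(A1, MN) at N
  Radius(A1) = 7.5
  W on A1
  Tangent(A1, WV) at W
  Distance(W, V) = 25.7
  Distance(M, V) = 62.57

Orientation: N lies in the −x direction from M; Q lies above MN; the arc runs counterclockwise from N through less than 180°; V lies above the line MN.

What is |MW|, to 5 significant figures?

40.918

M is at the origin; MN is horizontal with |MN| = 45.6 and N on the −x side, so N = (-45.600, 0.0000). A1 meets MN tangentially, so QN is at right angles to MN, so Q = N + (0, 7.5) = (-45.600, 7.5000). Since QW ⟂ WV (tangency), |QV| = √(7.5² + 25.7²) = 26.772 regardless of where W sits on A1. So V lies on both circle(M, 62.57) and circle(Q, 26.772); the above-MN intersection is V = (-53.021, 33.223). W is the foot of the tangent from V: W = (-39.265, 11.514).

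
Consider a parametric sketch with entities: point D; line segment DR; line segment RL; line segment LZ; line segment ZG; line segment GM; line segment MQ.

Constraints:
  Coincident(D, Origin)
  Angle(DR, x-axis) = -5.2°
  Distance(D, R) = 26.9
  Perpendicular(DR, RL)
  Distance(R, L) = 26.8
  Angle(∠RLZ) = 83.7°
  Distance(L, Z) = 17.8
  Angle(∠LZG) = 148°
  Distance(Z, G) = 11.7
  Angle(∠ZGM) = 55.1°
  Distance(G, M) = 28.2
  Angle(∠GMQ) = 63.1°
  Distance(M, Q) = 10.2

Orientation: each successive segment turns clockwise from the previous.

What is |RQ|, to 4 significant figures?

19.56

D is at the origin; DR runs at -5.2° with length 26.9, so R = (26.79, -2.438). The perpendicularity gives RL at right angles to DR, so RL runs at -95.20°; with |RL| = 26.8, L = (24.36, -29.13). ∠RLZ = 83.7° gives LZ at 168.5° from the x-axis; with |LZ| = 17.8, Z = (6.918, -25.58). ∠LZG = 148.0° gives ZG at 136.5° from the x-axis; with |ZG| = 11.7, G = (-1.569, -17.53). ∠ZGM = 55.1° gives GM at 11.60° from the x-axis; with |GM| = 28.2, M = (26.05, -11.85). ∠GMQ = 63.1° gives MQ at -105.3° from the x-axis; with |MQ| = 10.2, Q = (23.36, -21.69). Then |RQ| = |Q − R| = 19.56.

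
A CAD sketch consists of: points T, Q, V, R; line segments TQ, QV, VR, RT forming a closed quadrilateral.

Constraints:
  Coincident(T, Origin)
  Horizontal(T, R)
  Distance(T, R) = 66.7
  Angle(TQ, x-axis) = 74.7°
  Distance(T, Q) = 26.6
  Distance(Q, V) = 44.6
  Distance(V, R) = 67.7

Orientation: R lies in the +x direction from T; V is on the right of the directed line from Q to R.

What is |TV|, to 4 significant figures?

18.68

T is at the origin; TR is horizontal with |TR| = 66.7 and R in +x, so R = (66.7, 0). TQ runs at 74.7° with |TQ| = 26.6, so Q = (7.019, 25.66). V is determined by |QV| = 44.6 and |VR| = 67.7 together: it lies at the intersection of circle(Q, 44.6) and circle(R, 67.7). With |QR| = 64.96, the foot of the radical line on QR is 12.51 from Q and the perpendicular offset is √(44.6² − 12.51²) = 42.81. Taking the right-of-QR solution: V = (1.609, -18.61).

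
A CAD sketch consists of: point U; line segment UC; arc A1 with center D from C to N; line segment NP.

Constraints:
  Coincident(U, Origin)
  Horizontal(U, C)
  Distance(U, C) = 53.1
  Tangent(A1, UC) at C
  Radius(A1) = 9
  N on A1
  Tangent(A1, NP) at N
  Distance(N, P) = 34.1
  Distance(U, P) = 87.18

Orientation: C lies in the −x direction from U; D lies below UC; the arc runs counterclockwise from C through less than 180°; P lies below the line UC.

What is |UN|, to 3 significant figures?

60.0

Checks: |DN| = 9.000 ✓; ∠(DN, NP) = 90.00° ✓; |NP| = 34.10 ✓; |UP| = 87.18 ✓.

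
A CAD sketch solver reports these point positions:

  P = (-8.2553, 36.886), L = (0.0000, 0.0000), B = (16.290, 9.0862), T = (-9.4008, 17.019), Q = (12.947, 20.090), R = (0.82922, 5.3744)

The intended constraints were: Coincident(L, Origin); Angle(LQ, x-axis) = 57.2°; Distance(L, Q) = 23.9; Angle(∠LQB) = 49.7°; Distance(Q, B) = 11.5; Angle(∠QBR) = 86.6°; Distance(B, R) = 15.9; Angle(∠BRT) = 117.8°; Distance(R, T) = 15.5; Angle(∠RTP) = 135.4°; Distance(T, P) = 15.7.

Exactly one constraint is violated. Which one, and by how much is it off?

Distance(T, P) = 15.7 — off by 4.20.

L = (0.00, 0.00) ✓; LQ at 57.20° ✓; |LQ| = 23.90 ✓; ∠LQB = 49.70° ✓; |QB| = 11.50 ✓; ∠QBR = 86.60° ✓; |BR| = 15.90 ✓; ∠BRT = 117.8° ✓; |RT| = 15.50 ✓; ∠RTP = 135.4° ✓; |TP| = 19.90 ✗.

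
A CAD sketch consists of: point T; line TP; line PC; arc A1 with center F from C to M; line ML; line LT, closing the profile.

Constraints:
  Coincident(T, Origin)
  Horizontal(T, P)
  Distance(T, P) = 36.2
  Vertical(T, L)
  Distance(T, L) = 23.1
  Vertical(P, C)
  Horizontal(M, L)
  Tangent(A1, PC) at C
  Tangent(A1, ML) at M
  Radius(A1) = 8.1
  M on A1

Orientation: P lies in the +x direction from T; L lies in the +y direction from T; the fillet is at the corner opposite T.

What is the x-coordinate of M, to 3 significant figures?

28.1

The virtual corner opposite T is at (36.2, 23.1). Since A1 is tangent to PC there, FC ⟂ PC and tangency of A1 to ML means the radius FM is perpendicular to ML, with radius 8.1, so the center F sits 8.1 in from both sides at F = (28.1, 15.0). That places the tangent points at C = (36.2, 15.0) on PC and M = (28.1, 23.1) on ML. So M.x = 28.1.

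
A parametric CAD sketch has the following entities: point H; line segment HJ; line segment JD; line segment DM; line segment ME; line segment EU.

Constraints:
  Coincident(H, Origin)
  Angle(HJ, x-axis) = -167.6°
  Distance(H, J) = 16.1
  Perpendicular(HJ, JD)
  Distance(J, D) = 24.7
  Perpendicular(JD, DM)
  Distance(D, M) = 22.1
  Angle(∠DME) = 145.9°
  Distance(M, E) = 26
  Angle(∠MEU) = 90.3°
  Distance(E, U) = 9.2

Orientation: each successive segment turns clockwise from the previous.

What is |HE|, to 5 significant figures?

29.332

JD ⟂ DM, so DM runs at 12.400°; with |DM| = 22.1, M = (0.55607, 25.412). ∠DME = 145.9° gives ME at -21.700° from the x-axis; with |ME| = 26.0, E = (24.714, 15.799). Then |HE| = |E − H| = 29.332.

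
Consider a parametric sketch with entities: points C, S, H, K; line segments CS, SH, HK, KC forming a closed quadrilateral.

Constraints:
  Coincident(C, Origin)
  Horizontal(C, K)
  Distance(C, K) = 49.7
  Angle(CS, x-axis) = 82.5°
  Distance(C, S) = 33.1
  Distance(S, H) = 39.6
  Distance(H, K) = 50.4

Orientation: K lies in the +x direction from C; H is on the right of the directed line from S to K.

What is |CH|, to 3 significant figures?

6.52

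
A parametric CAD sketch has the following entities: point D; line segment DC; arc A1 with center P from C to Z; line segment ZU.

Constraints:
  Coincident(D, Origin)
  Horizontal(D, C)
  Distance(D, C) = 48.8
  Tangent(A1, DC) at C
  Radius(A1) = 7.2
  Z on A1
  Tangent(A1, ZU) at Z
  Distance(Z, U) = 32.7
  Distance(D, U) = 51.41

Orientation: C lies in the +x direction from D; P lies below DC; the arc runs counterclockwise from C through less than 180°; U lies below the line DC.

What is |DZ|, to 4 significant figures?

42.14

D is at the origin; DC is horizontal with |DC| = 48.8 and C on the +x side, so C = (48.80, 0.000). The tangent condition forces PC to be normal to DC, so P = C + (0, -7.2) = (48.80, -7.200). Since PZ ⟂ ZU (tangency), |PU| = √(7.2² + 32.7²) = 33.48 regardless of where Z sits on A1. So U lies on both circle(D, 51.41) and circle(P, 33.48); the below-DC intersection is U = (34.96, -37.69). Z is the foot of the tangent from U: Z = (41.76, -5.704).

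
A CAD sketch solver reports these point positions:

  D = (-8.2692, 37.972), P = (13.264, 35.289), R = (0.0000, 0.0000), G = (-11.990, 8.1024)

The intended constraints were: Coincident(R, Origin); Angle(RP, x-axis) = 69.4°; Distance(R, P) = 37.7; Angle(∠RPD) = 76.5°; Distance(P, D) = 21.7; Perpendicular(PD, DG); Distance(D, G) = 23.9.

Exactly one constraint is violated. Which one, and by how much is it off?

Distance(D, G) = 23.9 — off by 6.20.

R = (0.00, 0.00) ✓; RP at 69.40° ✓; |RP| = 37.70 ✓; ∠RPD = 76.50° ✓; |PD| = 21.70 ✓; ∠(PD, DG) = 90.00° ✓; |DG| = 30.10 ✗.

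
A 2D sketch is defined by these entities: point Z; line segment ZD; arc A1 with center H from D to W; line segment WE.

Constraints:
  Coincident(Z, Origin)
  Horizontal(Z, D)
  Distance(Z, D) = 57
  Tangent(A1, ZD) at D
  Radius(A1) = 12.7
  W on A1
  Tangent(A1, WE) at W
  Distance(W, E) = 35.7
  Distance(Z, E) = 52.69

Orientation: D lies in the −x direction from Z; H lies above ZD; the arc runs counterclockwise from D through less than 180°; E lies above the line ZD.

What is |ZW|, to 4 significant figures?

45.87

Z is at the origin; Z and D share the same y with |ZD| = 57.0 and D on the −x side, so D = (-57.00, 0.000). A1 meets ZD tangentially, so HD is at right angles to ZD, so H = D + (0, 12.7) = (-57.00, 12.70). Since HW ⟂ WE (tangency), |HE| = √(12.7² + 35.7²) = 37.89 regardless of where W sits on A1. So E lies on both circle(Z, 52.69) and circle(H, 37.89); the above-ZD intersection is E = (-32.42, 41.54). W is the foot of the tangent from E: W = (-45.13, 8.177).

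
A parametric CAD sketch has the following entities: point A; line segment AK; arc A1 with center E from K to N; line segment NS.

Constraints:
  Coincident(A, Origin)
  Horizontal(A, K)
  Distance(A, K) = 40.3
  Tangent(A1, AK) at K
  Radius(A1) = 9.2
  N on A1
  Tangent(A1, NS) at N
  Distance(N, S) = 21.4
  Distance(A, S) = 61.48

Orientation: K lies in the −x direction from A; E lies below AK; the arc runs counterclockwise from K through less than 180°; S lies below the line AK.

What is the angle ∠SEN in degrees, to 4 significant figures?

66.74°

A is at the origin; AK is horizontal with |AK| = 40.3 and K on the −x side, so K = (-40.30, 0.000). Since A1 is tangent to AK there, EK ⟂ AK, so E = K + (0, -9.2) = (-40.30, -9.200). Since EN ⟂ NS (tangency), |ES| = √(9.2² + 21.4²) = 23.29 regardless of where N sits on A1. So S lies on both circle(A, 61.48) and circle(E, 23.29); the below-AK intersection is S = (-55.17, -27.13). N is the foot of the tangent from S: N = (-49.13, -6.601).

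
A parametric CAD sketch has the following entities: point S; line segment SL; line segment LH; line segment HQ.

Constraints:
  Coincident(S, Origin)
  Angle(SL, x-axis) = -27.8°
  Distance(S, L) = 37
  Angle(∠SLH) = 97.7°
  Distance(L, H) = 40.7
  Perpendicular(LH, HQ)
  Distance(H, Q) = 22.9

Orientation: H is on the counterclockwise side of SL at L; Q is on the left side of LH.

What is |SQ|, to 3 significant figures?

47.7

S is at the origin; SL runs at -27.8° with length 37.0, so L = 37.0·(cos -27.8°, sin -27.8°) = (32.7, -17.3). ∠SLH = 97.7°, so LH runs at -27.8° + (180° − 97.7°) = 54.5° from the x-axis; with |LH| = 40.7, H = L + 40.7·(cos 54.5°, sin 54.5°) = (56.4, 15.9). The perpendicularity gives HQ at right angles to LH; with |HQ| = 22.9 on the left of LH, Q = H + 22.9·(-0.814, 0.581) = (37.7, 29.2). Then |SQ| = |Q − S| = 47.7.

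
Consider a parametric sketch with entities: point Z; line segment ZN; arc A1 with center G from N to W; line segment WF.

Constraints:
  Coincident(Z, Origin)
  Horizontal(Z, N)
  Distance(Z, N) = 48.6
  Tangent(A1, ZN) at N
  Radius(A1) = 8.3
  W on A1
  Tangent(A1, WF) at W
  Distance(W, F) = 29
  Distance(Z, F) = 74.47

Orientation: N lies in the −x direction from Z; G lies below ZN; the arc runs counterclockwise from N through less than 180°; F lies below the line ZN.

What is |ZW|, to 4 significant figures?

56.52

Z is at the origin; ZN is horizontal with |ZN| = 48.6 and N on the −x side, so N = (-48.60, 0.000). A1 meets ZN tangentially, so GN is at right angles to ZN, so G = N + (0, -8.3) = (-48.60, -8.300). Since GW ⟂ WF (tangency), |GF| = √(8.3² + 29.0²) = 30.16 regardless of where W sits on A1. So F lies on both circle(Z, 74.47) and circle(G, 30.16); the below-ZN intersection is F = (-67.23, -32.02). W is the foot of the tangent from F: W = (-56.29, -5.166).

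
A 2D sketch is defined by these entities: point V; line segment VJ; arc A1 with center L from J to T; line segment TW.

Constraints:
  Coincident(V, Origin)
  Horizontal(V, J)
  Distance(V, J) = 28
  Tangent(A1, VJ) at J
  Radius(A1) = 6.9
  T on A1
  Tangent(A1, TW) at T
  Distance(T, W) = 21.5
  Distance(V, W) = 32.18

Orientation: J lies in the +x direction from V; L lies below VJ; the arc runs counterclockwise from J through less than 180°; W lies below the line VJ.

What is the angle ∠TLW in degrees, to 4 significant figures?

72.21°

V is at the origin; VJ is horizontal with |VJ| = 28.0 and J on the +x side, so J = (28.00, 0.000). A1 meets VJ tangentially, so LJ is at right angles to VJ, so L = J + (0, -6.9) = (28.00, -6.900). Since LT ⟂ TW (tangency), |LW| = √(6.9² + 21.5²) = 22.58 regardless of where T sits on A1. So W lies on both circle(V, 32.18) and circle(L, 22.58); the below-VJ intersection is W = (17.60, -26.94). T is the foot of the tangent from W: T = (21.20, -5.745).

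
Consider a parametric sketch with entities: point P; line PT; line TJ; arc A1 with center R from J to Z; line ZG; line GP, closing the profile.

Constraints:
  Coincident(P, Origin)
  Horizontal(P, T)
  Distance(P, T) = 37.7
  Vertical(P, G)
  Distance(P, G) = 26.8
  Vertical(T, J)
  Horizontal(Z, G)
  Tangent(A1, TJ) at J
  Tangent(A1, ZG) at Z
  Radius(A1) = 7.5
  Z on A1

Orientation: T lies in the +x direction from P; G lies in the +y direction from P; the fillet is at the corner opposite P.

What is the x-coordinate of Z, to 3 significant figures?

30.2

P is at the origin; PT is horizontal with |PT| = 37.7 and T on the +x side, so T = (37.7, 0.00). PG is vertical with |PG| = 26.8 and G on the +y side, so G = (0.00, 26.8). The virtual corner opposite P is at (37.7, 26.8). Since A1 is tangent to TJ there, RJ ⟂ TJ and since A1 is tangent to ZG there, RZ ⟂ ZG, with radius 7.5, so the center R sits 7.5 in from both sides at R = (30.2, 19.3). That places the tangent points at J = (37.7, 19.3) on TJ and Z = (30.2, 26.8) on ZG. So Z.x = 30.2.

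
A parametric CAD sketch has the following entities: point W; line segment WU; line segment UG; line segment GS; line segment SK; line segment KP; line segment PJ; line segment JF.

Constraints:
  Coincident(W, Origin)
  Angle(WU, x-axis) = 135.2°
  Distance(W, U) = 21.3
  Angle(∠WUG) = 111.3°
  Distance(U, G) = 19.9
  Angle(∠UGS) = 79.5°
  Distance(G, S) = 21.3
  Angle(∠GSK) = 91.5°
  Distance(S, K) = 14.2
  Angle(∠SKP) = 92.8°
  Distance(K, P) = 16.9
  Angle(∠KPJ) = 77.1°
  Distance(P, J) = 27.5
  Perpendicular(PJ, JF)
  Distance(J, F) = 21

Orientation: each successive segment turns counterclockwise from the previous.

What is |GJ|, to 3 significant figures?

14.7

W is at the origin; WU runs at 135.2° with length 21.3, so U = (-15.1, 15.0). ∠WUG = 111.3° gives UG at -156° from the x-axis; with |UG| = 19.9, G = (-33.3, 6.95). ∠UGS = 79.5° gives GS at -55.6° from the x-axis; with |GS| = 21.3, S = (-21.3, -10.6). ∠GSK = 91.5° gives SK at 32.9° from the x-axis; with |SK| = 14.2, K = (-9.35, -2.92). ∠SKP = 92.8° gives KP at 120° from the x-axis; with |KP| = 16.9, P = (-17.8, 11.7). ∠KPJ = 77.1° gives PJ at -137° from the x-axis; with |PJ| = 27.5, J = (-37.9, -7.05). Then |GJ| = |J − G| = 14.7.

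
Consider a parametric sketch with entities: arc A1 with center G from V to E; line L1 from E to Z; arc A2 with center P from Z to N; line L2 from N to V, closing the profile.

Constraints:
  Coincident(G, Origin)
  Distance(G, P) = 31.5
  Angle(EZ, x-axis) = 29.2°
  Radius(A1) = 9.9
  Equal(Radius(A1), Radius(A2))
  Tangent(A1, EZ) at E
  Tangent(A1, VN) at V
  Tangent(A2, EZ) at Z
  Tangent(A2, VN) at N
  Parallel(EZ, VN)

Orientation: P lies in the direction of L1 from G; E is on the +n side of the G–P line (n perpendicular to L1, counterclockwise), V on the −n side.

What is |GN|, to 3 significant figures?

33.0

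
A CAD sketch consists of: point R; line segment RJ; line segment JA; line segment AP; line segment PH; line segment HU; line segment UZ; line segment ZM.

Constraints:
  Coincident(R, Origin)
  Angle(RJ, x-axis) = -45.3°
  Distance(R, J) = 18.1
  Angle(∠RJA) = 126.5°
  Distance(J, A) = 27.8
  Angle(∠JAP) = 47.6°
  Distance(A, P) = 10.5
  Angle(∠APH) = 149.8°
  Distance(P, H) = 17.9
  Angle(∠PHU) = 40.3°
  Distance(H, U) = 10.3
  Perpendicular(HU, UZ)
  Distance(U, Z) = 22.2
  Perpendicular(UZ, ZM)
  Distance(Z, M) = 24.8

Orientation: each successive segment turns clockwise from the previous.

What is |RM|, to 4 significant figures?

34.07

R is at the origin; RJ runs at -45.3° with length 18.1, so J = (12.73, -12.87). ∠RJA = 126.5° gives JA at -98.80° from the x-axis; with |JA| = 27.8, A = (8.478, -40.34). ∠JAP = 47.6° gives AP at 128.8° from the x-axis; with |AP| = 10.5, P = (1.899, -32.16). ∠APH = 149.8° gives PH at 98.60° from the x-axis; with |PH| = 17.9, H = (-0.7776, -14.46). ∠PHU = 40.3° gives HU at -41.10° from the x-axis; with |HU| = 10.3, U = (6.984, -21.23). HU is perpendicular to UZ, so UZ runs at -131.1°; with |UZ| = 22.2, Z = (-7.610, -37.96). UZ ⟂ ZM, so ZM runs at 138.9°; with |ZM| = 24.8, M = (-26.30, -21.65). Then |RM| = |M − R| = 34.07.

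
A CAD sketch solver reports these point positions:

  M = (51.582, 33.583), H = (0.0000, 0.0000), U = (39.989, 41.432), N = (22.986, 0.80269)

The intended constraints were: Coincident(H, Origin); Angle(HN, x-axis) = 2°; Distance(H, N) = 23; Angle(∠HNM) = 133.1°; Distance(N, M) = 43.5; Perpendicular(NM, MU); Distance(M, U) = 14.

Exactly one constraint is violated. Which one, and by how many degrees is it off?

Perpendicular(NM, MU) — off by 7.00°.

H = (0.00, 0.00) ✓; HN at 2.000° ✓; |HN| = 23.00 ✓; ∠HNM = 133.1° ✓; |NM| = 43.50 ✓; ∠(NM, MU) = 97.00° ✗; |MU| = 14.00 ✓.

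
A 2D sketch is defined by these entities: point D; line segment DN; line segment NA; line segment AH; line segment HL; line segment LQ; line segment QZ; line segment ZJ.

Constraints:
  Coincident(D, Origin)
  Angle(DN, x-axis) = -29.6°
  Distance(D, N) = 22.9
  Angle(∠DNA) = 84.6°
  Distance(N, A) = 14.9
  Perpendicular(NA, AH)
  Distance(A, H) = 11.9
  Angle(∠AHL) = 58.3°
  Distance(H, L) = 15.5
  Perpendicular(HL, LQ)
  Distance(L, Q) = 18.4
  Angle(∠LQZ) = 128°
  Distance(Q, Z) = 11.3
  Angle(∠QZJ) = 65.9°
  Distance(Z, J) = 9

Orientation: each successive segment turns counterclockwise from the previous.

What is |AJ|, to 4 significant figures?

6.746

D is at the origin; DN runs at -29.6° with length 22.9, so N = (19.91, -11.31). ∠DNA = 84.6° gives NA at 65.80° from the x-axis; with |NA| = 14.9, A = (26.02, 2.279). NA ⟂ AH, so AH runs at 155.8°; with |AH| = 11.9, H = (15.17, 7.157). ∠AHL = 58.3° gives HL at -82.50° from the x-axis; with |HL| = 15.5, L = (17.19, -8.210). HL ⟂ LQ, so LQ runs at 7.500°; with |LQ| = 18.4, Q = (35.43, -5.808). ∠LQZ = 128.0° gives QZ at 59.50° from the x-axis; with |QZ| = 11.3, Z = (41.17, 3.928). ∠QZJ = 65.9° gives ZJ at 173.6° from the x-axis; with |ZJ| = 9.0, J = (32.22, 4.931). Then |AJ| = |J − A| = 6.746.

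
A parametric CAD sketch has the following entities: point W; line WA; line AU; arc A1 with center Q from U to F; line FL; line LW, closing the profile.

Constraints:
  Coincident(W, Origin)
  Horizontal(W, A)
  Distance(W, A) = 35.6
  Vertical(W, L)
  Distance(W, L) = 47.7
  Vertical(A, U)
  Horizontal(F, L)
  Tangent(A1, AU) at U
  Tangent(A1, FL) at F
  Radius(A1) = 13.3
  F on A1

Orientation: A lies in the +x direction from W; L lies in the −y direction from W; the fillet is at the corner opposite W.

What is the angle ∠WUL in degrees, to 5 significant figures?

64.503°

The virtual corner opposite W is at (35.600, -47.700). The tangent condition forces QU to be normal to AU and the tangent condition forces QF to be normal to FL, with radius 13.3, so the center Q sits 13.3 in from both sides at Q = (22.300, -34.400). That places the tangent points at U = (35.600, -34.400) on AU and F = (22.300, -47.700) on FL. Then cos ∠WUL = UW·UL / (|UW||UL|), giving 64.503°.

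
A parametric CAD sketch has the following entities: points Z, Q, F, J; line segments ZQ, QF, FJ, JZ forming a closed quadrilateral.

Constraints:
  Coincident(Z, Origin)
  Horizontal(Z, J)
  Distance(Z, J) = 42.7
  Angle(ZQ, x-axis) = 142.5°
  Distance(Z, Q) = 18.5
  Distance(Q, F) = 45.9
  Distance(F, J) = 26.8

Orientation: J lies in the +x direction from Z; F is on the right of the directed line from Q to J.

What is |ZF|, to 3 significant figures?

27.4

Checks: |QF| = 45.90 ✓; |FJ| = 26.80 ✓.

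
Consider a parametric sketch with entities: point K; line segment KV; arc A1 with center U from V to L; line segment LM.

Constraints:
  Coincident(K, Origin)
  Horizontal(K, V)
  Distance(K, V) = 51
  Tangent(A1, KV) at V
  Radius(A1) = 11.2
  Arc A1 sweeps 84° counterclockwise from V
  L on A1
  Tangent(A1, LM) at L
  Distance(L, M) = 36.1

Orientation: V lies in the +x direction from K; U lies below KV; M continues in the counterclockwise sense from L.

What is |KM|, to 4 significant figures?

58.41

K is at the origin; K and V share the same y with |KV| = 51.0 and V on the +x side, so V = (51.00, 0.000). The tangent condition forces UV to be normal to KV, so U = V + (0, -11.2) = (51.00, -11.20). On A1, V sits at bearing 90° from U; an 84° counterclockwise sweep puts L at bearing 174°, so L = U + 11.2·(cos 174°, sin 174°) = (39.86, -10.03). Tangency of A1 to LM means the radius UL is perpendicular to LM, so LM runs along (−sin 174°, cos 174°); with |LM| = 36.1, M = (36.09, -45.93). Then |KM| = |M − K| = 58.41.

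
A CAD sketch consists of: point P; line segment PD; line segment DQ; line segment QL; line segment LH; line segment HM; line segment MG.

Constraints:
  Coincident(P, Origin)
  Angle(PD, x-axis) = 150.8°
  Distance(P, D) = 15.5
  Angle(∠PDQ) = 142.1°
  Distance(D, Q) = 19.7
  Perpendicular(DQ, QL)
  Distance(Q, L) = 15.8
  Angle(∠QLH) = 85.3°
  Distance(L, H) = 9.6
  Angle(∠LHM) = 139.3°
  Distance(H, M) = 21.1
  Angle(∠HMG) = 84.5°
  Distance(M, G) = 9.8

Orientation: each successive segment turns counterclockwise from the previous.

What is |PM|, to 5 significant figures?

12.158

P is at the origin; PD runs at 150.8° with length 15.5, so D = (-13.530, 7.5618). ∠PDQ = 142.1° gives DQ at -171.30° from the x-axis; with |DQ| = 19.7, Q = (-33.004, 4.5820). The perpendicularity gives QL at right angles to DQ, so QL runs at -81.300°; with |QL| = 15.8, L = (-30.614, -11.036). ∠QLH = 85.3° gives LH at 13.400° from the x-axis; with |LH| = 9.6, H = (-21.275, -8.8114). ∠LHM = 139.3° gives HM at 54.100° from the x-axis; with |HM| = 21.1, M = (-8.9026, 8.2804). Then |PM| = |M − P| = 12.158.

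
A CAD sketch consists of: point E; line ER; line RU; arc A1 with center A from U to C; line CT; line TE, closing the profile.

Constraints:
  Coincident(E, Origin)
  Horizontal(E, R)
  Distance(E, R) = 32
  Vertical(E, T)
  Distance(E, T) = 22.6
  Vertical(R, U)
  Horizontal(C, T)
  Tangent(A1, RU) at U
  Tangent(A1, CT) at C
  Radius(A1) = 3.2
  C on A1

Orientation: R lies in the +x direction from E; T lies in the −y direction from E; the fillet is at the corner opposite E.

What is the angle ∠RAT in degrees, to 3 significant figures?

106°

E is at the origin; E and R share the same y with |ER| = 32.0 and R on the +x side, so R = (32.0, 0.00). E and T share the same x with |ET| = 22.6 and T on the −y side, so T = (0.00, -22.6). The virtual corner opposite E is at (32.0, -22.6). The tangent condition forces AU to be normal to RU and the tangent condition forces AC to be normal to CT, with radius 3.2, so the center A sits 3.2 in from both sides at A = (28.8, -19.4). Then cos ∠RAT = AR·AT / (|AR||AT|), giving 106°.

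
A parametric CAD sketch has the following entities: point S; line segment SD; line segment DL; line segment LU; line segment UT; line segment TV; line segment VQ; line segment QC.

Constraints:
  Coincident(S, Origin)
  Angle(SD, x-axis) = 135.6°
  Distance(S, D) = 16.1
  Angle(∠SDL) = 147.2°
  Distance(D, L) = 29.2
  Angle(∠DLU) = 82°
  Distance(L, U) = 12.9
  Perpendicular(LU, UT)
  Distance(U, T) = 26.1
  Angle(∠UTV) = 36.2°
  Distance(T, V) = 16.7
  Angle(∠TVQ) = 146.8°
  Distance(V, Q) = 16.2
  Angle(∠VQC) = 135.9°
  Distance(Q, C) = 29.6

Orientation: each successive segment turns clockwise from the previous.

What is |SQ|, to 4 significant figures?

46.35

S is at the origin; SD runs at 135.6° with length 16.1, so D = (-11.50, 11.26). ∠SDL = 147.2° gives DL at 102.8° from the x-axis; with |DL| = 29.2, L = (-17.97, 39.74). ∠DLU = 82.0° gives LU at 4.800° from the x-axis; with |LU| = 12.9, U = (-5.117, 40.82). The perpendicularity gives UT at right angles to LU, so UT runs at -85.20°; with |UT| = 26.1, T = (-2.933, 14.81). ∠UTV = 36.2° gives TV at 131.0° from the x-axis; with |TV| = 16.7, V = (-13.89, 27.41). ∠TVQ = 146.8° gives VQ at 97.80° from the x-axis; with |VQ| = 16.2, Q = (-16.09, 43.46). Then |SQ| = |Q − S| = 46.35.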